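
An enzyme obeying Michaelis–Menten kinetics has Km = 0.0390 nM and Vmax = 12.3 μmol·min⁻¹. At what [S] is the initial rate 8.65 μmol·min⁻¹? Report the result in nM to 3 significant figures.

Rearranging v = Vmax[S]/(Km+[S]) gives [S] = Km·v/(Vmax − v).
[S] = 0.0390 × 8.65 / (12.3 − 8.65) = 0.3374/3.650 = 0.0924 nM.

0.0924 nM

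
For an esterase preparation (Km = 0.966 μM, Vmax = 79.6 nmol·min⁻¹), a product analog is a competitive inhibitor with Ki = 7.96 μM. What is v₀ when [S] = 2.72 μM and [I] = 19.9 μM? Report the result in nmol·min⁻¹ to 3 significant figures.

α = 1 + [I]/Ki = 1 + 19.9/7.96 = 3.500.
For a competitive inhibitor, Vmax is unchanged and the apparent Km becomes α·Km: Km,app = 3.38 μM, Vmax,app = 79.6 nmol·min⁻¹.
v = Vmax,app·[S]/(Km,app + [S]) = 79.6 × 2.72/(3.38 + 2.72) = 35.5 nmol·min⁻¹.

35.5 nmol·min⁻¹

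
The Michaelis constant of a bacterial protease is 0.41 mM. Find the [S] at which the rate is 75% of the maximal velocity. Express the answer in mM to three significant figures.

v/Vmax = [S]/(Km+[S]) = 0.75, so [S] = Km·0.75/(1 − 0.75) = 0.41 × 3.000.
[S] = 1.23 mM.

1.23 mM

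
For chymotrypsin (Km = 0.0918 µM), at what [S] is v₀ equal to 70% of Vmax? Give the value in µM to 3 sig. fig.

0.214 µM

v/Vmax = [S]/(Km+[S]) = 0.7, so [S] = Km·0.7/(1 − 0.7) = 0.0918 × 2.333.
[S] = 0.214 µM.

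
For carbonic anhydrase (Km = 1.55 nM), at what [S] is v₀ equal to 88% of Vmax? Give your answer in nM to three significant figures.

11.4 nM

v/Vmax = [S]/(Km+[S]) = 0.88, so [S] = Km·0.88/(1 − 0.88) = 1.55 × 7.333.
[S] = 11.4 nM.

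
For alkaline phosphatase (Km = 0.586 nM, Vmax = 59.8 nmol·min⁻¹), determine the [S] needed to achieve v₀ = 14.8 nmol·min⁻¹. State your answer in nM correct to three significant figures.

Rearranging v = Vmax[S]/(Km+[S]) gives [S] = Km·v/(Vmax − v).
[S] = 0.586 × 14.8 / (59.8 − 14.8) = 8.673/45.00 = 0.193 nM.

0.193 nM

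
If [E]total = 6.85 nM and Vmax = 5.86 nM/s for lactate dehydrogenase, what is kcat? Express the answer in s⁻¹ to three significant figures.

kcat = Vmax/[E]total = 5.86 nM/s / 6.85 nM = 0.855 s⁻¹.

0.855 s⁻¹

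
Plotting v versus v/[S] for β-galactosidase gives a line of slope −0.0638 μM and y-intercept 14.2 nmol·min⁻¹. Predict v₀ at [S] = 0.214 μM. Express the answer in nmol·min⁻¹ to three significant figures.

10.9 nmol·min⁻¹

In the Eadie–Hofstee form v = Vmax − Km·(v/[S]), the slope is −Km and the intercept is Vmax, so Km = 0.0638 μM and Vmax = 14.2 nmol·min⁻¹.
v = 14.2 × 0.214/(0.0638 + 0.214) = 10.9 nmol·min⁻¹.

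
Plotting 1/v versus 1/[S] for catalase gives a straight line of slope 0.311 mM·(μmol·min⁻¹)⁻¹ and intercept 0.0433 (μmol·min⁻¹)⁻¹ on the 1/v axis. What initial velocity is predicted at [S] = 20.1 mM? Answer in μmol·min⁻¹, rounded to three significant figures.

The y-intercept is 1/Vmax, so Vmax = 1/0.0433 = 23.1 μmol·min⁻¹.
The slope is Km/Vmax, so Km = 0.311 × 23.1 = 7.18 mM.
Then v = 23.1 × 20.1/(7.18 + 20.1) = 17.0 μmol·min⁻¹.

17.0 μmol·min⁻¹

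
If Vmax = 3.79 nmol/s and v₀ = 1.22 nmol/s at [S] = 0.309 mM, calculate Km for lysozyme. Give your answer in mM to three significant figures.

0.651 mM

From v = Vmax[S]/(Km+[S]), Km = [S](Vmax − v)/v.
Km = 0.309 × (3.79 − 1.22) / 1.22 = 0.7941/1.22 = 0.651 mM.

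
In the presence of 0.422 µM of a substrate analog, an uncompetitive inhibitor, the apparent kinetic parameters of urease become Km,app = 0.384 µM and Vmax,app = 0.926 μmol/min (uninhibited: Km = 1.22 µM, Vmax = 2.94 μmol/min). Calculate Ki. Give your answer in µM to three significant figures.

Uncompetitive: Vmax,app = Vmax/α (and Km,app = Km/α) with α = 1 + [I]/Ki.
α = Vmax/Vmax,app = 2.94/0.926 = 3.175.
Ki = [I]/(α − 1) = 0.422/2.175 = 0.194 µM.

0.194 µM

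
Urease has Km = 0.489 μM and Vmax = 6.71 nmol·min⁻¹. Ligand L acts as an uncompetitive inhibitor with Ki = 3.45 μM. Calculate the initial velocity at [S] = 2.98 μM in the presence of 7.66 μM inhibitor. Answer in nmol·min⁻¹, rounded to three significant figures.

α = 1 + [I]/Ki = 1 + 7.66/3.45 = 3.220.
For an uncompetitive inhibitor, both parameters are divided by α, giving Vmax/α and Km/α: Km,app = 0.152 μM, Vmax,app = 2.08 nmol·min⁻¹.
v = Vmax,app·[S]/(Km,app + [S]) = 2.08 × 2.98/(0.152 + 2.98) = 1.98 nmol·min⁻¹.

1.98 nmol·min⁻¹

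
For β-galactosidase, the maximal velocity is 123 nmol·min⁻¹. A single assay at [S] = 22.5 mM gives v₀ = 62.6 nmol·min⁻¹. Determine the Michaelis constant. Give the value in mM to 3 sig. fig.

21.7 mM

From v = Vmax[S]/(Km+[S]), Km = [S](Vmax − v)/v.
Km = 22.5 × (123 − 62.6) / 62.6 = 1359/62.6 = 21.7 mM.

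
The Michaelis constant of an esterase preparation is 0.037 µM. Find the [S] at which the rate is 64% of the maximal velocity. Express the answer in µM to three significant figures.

v/Vmax = [S]/(Km+[S]) = 0.64, so [S] = Km·0.64/(1 − 0.64) = 0.037 × 1.778.
[S] = 0.0658 µM.

0.0658 µM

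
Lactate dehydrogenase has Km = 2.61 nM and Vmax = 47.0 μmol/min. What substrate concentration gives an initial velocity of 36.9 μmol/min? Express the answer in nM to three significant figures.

Rearranging v = Vmax[S]/(Km+[S]) gives [S] = Km·v/(Vmax − v).
[S] = 2.61 × 36.9 / (47.0 − 36.9) = 96.31/10.10 = 9.54 nM.

9.54 nM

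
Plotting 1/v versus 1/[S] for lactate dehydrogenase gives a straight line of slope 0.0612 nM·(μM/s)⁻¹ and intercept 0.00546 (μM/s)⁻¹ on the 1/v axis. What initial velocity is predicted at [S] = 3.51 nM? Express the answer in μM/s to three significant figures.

The y-intercept is 1/Vmax, so Vmax = 1/0.00546 = 183 μM/s.
The slope is Km/Vmax, so Km = 0.0612 × 183 = 11.2 nM.
Then v = 183 × 3.51/(11.2 + 3.51) = 43.7 μM/s.

43.7 μM/s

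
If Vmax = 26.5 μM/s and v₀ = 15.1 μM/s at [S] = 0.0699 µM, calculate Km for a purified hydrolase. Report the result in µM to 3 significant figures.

From v = Vmax[S]/(Km+[S]), Km = [S](Vmax − v)/v.
Km = 0.0699 × (26.5 − 15.1) / 15.1 = 0.7969/15.1 = 0.0528 µM.

0.0528 µM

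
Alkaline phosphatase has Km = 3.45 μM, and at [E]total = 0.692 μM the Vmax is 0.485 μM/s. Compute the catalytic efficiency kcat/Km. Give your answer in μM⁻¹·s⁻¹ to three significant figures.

0.203 μM⁻¹·s⁻¹

kcat = Vmax/[E]total = 0.485/0.692 = 0.701 s⁻¹.
kcat/Km = 0.701/3.45 = 0.203 μM⁻¹·s⁻¹.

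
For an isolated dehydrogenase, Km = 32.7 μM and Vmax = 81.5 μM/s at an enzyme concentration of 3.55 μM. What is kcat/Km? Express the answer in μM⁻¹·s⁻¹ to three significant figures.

0.702 μM⁻¹·s⁻¹

kcat = Vmax/[E]total = 81.5/3.55 = 23.0 s⁻¹.
kcat/Km = 23.0/32.7 = 0.702 μM⁻¹·s⁻¹.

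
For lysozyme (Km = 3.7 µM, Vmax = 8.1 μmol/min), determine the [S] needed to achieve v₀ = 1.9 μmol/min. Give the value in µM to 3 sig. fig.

1.13 µM

Rearranging v = Vmax[S]/(Km+[S]) gives [S] = Km·v/(Vmax − v).
[S] = 3.7 × 1.9 / (8.1 − 1.9) = 7.030/6.200 = 1.13 µM.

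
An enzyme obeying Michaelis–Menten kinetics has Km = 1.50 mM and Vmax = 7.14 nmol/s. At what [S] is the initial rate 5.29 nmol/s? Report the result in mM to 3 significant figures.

4.29 mM

Rearranging v = Vmax[S]/(Km+[S]) gives [S] = Km·v/(Vmax − v).
[S] = 1.50 × 5.29 / (7.14 − 5.29) = 7.935/1.850 = 4.29 mM.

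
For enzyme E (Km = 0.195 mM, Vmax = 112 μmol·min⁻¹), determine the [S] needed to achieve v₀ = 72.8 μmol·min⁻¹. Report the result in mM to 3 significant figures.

0.362 mM

The required fractional saturation is v/Vmax = 72.8/112 = 0.6500.
Then [S]/(Km+[S]) = 0.6500 ⇒ [S] = 0.195 × 0.6500/(1 − 0.6500) = 0.362 mM.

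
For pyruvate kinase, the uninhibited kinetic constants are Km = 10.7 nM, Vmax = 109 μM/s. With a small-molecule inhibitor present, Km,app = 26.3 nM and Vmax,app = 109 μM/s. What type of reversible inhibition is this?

competitive

Km increases (10.7 → 26.3 nM) while Vmax is unchanged — the hallmark of competitive inhibition.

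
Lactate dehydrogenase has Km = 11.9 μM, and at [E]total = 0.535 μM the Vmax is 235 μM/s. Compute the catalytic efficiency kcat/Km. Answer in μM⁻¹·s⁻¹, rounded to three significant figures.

36.9 μM⁻¹·s⁻¹

kcat = Vmax/[E]total = 235/0.535 = 439 s⁻¹.
kcat/Km = 439/11.9 = 36.9 μM⁻¹·s⁻¹.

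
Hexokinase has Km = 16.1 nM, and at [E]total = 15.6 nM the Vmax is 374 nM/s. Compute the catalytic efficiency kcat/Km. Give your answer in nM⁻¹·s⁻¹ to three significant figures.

1.49 nM⁻¹·s⁻¹

kcat = Vmax/[E]total = 374/15.6 = 24.0 s⁻¹.
kcat/Km = 24.0/16.1 = 1.49 nM⁻¹·s⁻¹.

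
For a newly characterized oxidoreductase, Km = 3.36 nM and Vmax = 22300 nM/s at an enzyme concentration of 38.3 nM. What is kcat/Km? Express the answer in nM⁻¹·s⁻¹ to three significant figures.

173 nM⁻¹·s⁻¹

kcat = Vmax/[E]total = 22300/38.3 = 582 s⁻¹.
kcat/Km = 582/3.36 = 173 nM⁻¹·s⁻¹.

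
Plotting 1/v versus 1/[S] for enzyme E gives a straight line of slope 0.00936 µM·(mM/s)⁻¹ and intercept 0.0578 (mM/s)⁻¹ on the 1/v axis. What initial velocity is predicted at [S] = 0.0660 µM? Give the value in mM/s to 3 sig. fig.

The y-intercept is 1/Vmax, so Vmax = 1/0.0578 = 17.3 mM/s.
The slope is Km/Vmax, so Km = 0.00936 × 17.3 = 0.162 µM.
Then v = 17.3 × 0.0660/(0.162 + 0.0660) = 5.01 mM/s.

5.01 mM/s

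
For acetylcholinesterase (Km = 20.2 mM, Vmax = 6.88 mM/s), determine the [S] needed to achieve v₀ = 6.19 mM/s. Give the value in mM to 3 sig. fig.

181 mM

Rearranging v = Vmax[S]/(Km+[S]) gives [S] = Km·v/(Vmax − v).
[S] = 20.2 × 6.19 / (6.88 − 6.19) = 125.0/0.6900 = 181 mM.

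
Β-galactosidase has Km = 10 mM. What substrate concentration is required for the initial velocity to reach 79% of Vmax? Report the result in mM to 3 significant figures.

37.6 mM

v/Vmax = [S]/(Km+[S]) = 0.79, so [S] = Km·0.79/(1 − 0.79) = 10 × 3.762.
[S] = 37.6 mM.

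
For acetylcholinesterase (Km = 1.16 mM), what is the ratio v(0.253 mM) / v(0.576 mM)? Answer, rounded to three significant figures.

0.540

The fractional saturations are [S]/(Km+[S]) = 0.576/1.736 = 0.3318 and 0.253/1.413 = 0.1791.
v₂/v₁ is just their ratio: 0.1791/0.3318 = 0.540.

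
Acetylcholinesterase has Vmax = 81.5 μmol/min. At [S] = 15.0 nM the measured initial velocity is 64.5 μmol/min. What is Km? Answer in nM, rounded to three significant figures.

v/Vmax = 64.5/81.5 = 0.7914 = [S]/(Km+[S]).
So Km + [S] = [S]/0.7914 = 18.95 nM, giving Km = 18.95 − 15.0 = 3.95 nM.

3.95 nM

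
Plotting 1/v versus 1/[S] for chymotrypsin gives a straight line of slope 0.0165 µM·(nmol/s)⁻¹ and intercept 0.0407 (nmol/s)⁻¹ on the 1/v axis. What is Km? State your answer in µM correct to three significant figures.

0.405 µM

y-intercept = 1/Vmax ⇒ Vmax = 24.6 nmol/s; slope = Km/Vmax ⇒ Km = slope × Vmax.
Km = 0.0165 × 24.6 = 0.405 µM.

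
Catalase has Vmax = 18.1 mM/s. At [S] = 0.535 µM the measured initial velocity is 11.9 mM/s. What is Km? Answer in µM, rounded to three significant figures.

0.279 µM

From v = Vmax[S]/(Km+[S]), Km = [S](Vmax − v)/v.
Km = 0.535 × (18.1 − 11.9) / 11.9 = 3.317/11.9 = 0.279 µM.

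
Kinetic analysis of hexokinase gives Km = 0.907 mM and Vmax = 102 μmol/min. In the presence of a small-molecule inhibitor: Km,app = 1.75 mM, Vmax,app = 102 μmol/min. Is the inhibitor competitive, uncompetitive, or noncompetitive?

Km increases (0.907 → 1.75 mM) while Vmax is unchanged — the hallmark of competitive inhibition.

competitive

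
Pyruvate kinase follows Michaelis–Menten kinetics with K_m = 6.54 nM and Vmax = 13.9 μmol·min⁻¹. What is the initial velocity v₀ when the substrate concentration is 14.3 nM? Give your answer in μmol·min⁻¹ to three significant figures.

9.54 μmol·min⁻¹

[S]/(Km+[S]) = 14.3/20.84 = 0.6862, the fractional saturation.
v = 0.6862 × Vmax = 0.6862 × 13.9 = 9.54 μmol·min⁻¹.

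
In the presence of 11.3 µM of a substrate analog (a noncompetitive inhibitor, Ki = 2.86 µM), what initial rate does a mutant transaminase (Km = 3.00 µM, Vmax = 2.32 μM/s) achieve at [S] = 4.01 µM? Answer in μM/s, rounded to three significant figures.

0.268 μM/s

With α = 1 + [I]/Ki = 1 + 11.3/2.86 = 4.951, the noncompetitive rate law is v = (Vmax/α)·[S] / (Km + [S]).
v = (2.32/4.951)×4.01 / (3.00 + 4.01) = 1.879/7.010 = 0.268 μM/s.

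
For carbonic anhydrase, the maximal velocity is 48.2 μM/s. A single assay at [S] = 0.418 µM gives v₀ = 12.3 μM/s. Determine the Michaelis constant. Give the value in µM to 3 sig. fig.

From v = Vmax[S]/(Km+[S]), Km = [S](Vmax − v)/v.
Km = 0.418 × (48.2 − 12.3) / 12.3 = 15.01/12.3 = 1.22 µM.

1.22 µM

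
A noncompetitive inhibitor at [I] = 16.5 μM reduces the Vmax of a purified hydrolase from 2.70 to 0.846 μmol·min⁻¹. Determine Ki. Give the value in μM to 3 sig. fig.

7.53 μM

Noncompetitive: Vmax,app = Vmax/α with α = 1 + [I]/Ki.
α = Vmax/Vmax,app = 2.70/0.846 = 3.191.
Ki = [I]/(α − 1) = 16.5/2.191 = 7.53 μM.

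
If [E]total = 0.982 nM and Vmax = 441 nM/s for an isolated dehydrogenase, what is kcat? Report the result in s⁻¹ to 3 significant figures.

449 s⁻¹

kcat = Vmax/[E]total = 441 nM/s / 0.982 nM = 449 s⁻¹.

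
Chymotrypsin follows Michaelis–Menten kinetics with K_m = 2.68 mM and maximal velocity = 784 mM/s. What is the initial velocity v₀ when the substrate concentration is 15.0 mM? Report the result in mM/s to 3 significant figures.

665 mM/s

[S]/(Km+[S]) = 15.0/17.68 = 0.8484, the fractional saturation.
v = 0.8484 × Vmax = 0.8484 × 784 = 665 mM/s.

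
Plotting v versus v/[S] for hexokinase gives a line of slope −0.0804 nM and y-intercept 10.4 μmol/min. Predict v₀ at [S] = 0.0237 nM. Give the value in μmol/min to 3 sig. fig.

In the Eadie–Hofstee form v = Vmax − Km·(v/[S]), the slope is −Km and the intercept is Vmax, so Km = 0.0804 nM and Vmax = 10.4 μmol/min.
v = 10.4 × 0.0237/(0.0804 + 0.0237) = 2.37 μmol/min.

2.37 μmol/min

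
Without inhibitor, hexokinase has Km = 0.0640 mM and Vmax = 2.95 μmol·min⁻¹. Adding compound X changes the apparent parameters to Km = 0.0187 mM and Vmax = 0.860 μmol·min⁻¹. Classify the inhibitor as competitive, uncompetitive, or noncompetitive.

Both Km and Vmax decrease by the same factor (~3.43-fold) — characteristic of uncompetitive inhibition.

uncompetitive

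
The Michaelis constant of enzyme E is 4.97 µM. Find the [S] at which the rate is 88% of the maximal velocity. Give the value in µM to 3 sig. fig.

36.4 µM

v/Vmax = [S]/(Km+[S]) = 0.88, so [S] = Km·0.88/(1 − 0.88) = 4.97 × 7.333.
[S] = 36.4 µM.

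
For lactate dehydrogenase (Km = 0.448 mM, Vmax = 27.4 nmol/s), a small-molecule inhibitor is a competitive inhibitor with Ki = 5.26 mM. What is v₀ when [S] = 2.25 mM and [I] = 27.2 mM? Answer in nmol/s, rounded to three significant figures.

12.3 nmol/s

α = 1 + [I]/Ki = 1 + 27.2/5.26 = 6.171.
For a competitive inhibitor, Vmax is unchanged and the apparent Km becomes α·Km: Km,app = 2.76 mM, Vmax,app = 27.4 nmol/s.
v = Vmax,app·[S]/(Km,app + [S]) = 27.4 × 2.25/(2.76 + 2.25) = 12.3 nmol/s.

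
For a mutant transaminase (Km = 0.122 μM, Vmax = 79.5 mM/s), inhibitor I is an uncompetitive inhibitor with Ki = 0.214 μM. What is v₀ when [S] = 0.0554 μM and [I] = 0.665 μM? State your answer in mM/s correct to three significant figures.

With α = 1 + [I]/Ki = 1 + 0.665/0.214 = 4.107, the uncompetitive rate law is v = (Vmax/α)·[S] / (Km/α + [S]).
v = (79.5/4.107)×0.0554 / (0.122/4.107 + 0.0554) = 1.072/0.08510 = 12.6 mM/s.

12.6 mM/s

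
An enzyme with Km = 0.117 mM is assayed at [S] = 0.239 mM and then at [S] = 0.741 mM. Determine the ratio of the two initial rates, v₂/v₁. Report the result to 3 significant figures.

The fractional saturations are [S]/(Km+[S]) = 0.239/0.3560 = 0.6713 and 0.741/0.8580 = 0.8636.
v₂/v₁ is just their ratio: 0.8636/0.6713 = 1.29.

1.29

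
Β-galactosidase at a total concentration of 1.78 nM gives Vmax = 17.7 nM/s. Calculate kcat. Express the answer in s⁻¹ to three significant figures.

kcat = Vmax/[E]total = 17.7 nM/s / 1.78 nM = 9.94 s⁻¹.

9.94 s⁻¹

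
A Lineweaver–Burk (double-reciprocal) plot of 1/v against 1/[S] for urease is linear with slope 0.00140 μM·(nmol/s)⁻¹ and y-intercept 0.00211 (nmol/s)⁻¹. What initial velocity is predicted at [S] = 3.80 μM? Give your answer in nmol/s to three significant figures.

The y-intercept is 1/Vmax, so Vmax = 1/0.00211 = 474 nmol/s.
The slope is Km/Vmax, so Km = 0.00140 × 474 = 0.664 μM.
Then v = 474 × 3.80/(0.664 + 3.80) = 403 nmol/s.

403 nmol/s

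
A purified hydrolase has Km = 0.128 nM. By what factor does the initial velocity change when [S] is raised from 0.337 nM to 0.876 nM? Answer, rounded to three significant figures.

The fractional saturations are [S]/(Km+[S]) = 0.337/0.4650 = 0.7247 and 0.876/1.004 = 0.8725.
v₂/v₁ is just their ratio: 0.8725/0.7247 = 1.20.

1.20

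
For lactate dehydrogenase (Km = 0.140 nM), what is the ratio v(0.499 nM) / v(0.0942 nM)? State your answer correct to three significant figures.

The fractional saturations are [S]/(Km+[S]) = 0.0942/0.2342 = 0.4022 and 0.499/0.6390 = 0.7809.
v₂/v₁ is just their ratio: 0.7809/0.4022 = 1.94.

1.94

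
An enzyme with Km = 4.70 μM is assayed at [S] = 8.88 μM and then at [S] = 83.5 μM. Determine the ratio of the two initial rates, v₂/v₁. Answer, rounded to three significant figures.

1.45

Since Vmax cancels, v₂/v₁ = [S]₂(Km+[S]₁) / [S]₁(Km+[S]₂).
= 83.5×(4.70+8.88) / (8.88×(4.70+83.5)) = 1134/783.2 = 1.45.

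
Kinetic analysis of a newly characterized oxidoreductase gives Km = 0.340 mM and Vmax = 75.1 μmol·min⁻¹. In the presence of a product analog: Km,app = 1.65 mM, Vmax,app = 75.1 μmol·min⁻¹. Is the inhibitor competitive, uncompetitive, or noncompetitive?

Km increases (0.340 → 1.65 mM) while Vmax is unchanged — the hallmark of competitive inhibition.

competitive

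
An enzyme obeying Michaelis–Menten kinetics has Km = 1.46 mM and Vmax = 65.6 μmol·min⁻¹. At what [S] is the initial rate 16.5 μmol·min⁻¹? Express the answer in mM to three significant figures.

The required fractional saturation is v/Vmax = 16.5/65.6 = 0.2515.
Then [S]/(Km+[S]) = 0.2515 ⇒ [S] = 1.46 × 0.2515/(1 − 0.2515) = 0.491 mM.

0.491 mM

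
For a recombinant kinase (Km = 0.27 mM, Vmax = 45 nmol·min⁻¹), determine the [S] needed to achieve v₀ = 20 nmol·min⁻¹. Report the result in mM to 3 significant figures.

The required fractional saturation is v/Vmax = 20/45 = 0.4444.
Then [S]/(Km+[S]) = 0.4444 ⇒ [S] = 0.27 × 0.4444/(1 − 0.4444) = 0.216 mM.

0.216 mM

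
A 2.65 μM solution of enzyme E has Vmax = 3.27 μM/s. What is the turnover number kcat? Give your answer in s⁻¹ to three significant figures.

kcat = Vmax/[E]total = 3.27 μM/s / 2.65 μM = 1.23 s⁻¹.

1.23 s⁻¹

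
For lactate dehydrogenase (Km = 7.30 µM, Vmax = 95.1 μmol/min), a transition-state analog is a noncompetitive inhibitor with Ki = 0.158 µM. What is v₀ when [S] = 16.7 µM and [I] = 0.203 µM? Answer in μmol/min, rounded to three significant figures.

29.0 μmol/min

With α = 1 + [I]/Ki = 1 + 0.203/0.158 = 2.285, the noncompetitive rate law is v = (Vmax/α)·[S] / (Km + [S]).
v = (95.1/2.285)×16.7 / (7.30 + 16.7) = 695.1/24.00 = 29.0 μmol/min.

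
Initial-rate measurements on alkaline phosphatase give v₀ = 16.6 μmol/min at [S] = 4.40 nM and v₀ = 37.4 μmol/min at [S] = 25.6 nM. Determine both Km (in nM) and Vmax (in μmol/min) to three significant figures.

From v = Vmax[S]/(Km+[S]), each point gives Vmax = v(Km+[S])/[S].
Equating: 16.6(Km+4.40)/4.40 = 37.4(Km+25.6)/25.6.
3.773·Km + 16.6 = 1.461·Km + 37.4, so (3.773 − 1.461)·Km = 37.4 − 16.6.
Km = 20.80/2.312 = 9.00 nM; then Vmax = 16.6(9.00+4.40)/4.40 = 50.5 μmol/min.

Km = 9.00 nM; Vmax = 50.5 μmol/min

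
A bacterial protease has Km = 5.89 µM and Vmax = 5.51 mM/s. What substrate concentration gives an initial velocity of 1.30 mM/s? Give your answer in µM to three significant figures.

Rearranging v = Vmax[S]/(Km+[S]) gives [S] = Km·v/(Vmax − v).
[S] = 5.89 × 1.30 / (5.51 − 1.30) = 7.657/4.210 = 1.82 µM.

1.82 µM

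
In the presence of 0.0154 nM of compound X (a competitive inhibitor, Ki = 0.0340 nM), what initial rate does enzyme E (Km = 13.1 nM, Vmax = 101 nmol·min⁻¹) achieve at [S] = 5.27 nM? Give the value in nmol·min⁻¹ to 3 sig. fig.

α = 1 + [I]/Ki = 1 + 0.0154/0.0340 = 1.453.
For a competitive inhibitor, Vmax is unchanged and the apparent Km becomes α·Km: Km,app = 19.0 nM, Vmax,app = 101 nmol·min⁻¹.
v = Vmax,app·[S]/(Km,app + [S]) = 101 × 5.27/(19.0 + 5.27) = 21.9 nmol·min⁻¹.

21.9 nmol·min⁻¹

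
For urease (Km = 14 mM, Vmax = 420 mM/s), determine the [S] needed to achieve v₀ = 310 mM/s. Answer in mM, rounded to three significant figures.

39.5 mM

Rearranging v = Vmax[S]/(Km+[S]) gives [S] = Km·v/(Vmax − v).
[S] = 14 × 310 / (420 − 310) = 4340/110.0 = 39.5 mM.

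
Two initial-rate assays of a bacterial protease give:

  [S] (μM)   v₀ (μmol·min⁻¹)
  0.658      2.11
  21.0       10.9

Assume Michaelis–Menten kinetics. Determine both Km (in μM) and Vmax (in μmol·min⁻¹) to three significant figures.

Km = 3.27 μM; Vmax = 12.6 μmol·min⁻¹

In reciprocal form, 1/v = (Km/Vmax)·(1/[S]) + 1/Vmax. The two points give (1/[S], 1/v) = (1.520, 0.4739) and (0.04762, 0.09174).
Slope = (0.4739 − 0.09174)/(1.520 − 0.04762) = 0.2596; intercept = 0.4739 − 0.2596×1.520 = 0.07938.
Vmax = 1/intercept = 12.6 μmol·min⁻¹; Km = slope × Vmax = 0.2596 × 12.6 = 3.27 μM.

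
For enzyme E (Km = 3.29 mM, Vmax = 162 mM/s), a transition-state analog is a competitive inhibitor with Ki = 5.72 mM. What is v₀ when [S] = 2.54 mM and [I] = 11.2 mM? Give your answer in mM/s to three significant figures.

α = 1 + [I]/Ki = 1 + 11.2/5.72 = 2.958.
For a competitive inhibitor, Vmax is unchanged and the apparent Km becomes α·Km: Km,app = 9.73 mM, Vmax,app = 162 mM/s.
v = Vmax,app·[S]/(Km,app + [S]) = 162 × 2.54/(9.73 + 2.54) = 33.5 mM/s.

33.5 mM/s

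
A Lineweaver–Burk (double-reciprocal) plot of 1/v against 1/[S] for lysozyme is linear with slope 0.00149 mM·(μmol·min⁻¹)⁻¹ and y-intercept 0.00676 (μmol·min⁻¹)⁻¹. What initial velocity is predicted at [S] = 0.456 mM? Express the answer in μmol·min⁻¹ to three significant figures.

99.7 μmol·min⁻¹

The y-intercept is 1/Vmax, so Vmax = 1/0.00676 = 148 μmol·min⁻¹.
The slope is Km/Vmax, so Km = 0.00149 × 148 = 0.220 mM.
Then v = 148 × 0.456/(0.220 + 0.456) = 99.7 μmol·min⁻¹.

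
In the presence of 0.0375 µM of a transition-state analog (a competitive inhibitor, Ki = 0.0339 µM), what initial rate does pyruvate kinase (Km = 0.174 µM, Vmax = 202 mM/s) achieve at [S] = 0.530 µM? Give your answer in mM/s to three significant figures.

119 mM/s

α = 1 + [I]/Ki = 1 + 0.0375/0.0339 = 2.106.
For a competitive inhibitor, Vmax is unchanged and the apparent Km becomes α·Km: Km,app = 0.366 µM, Vmax,app = 202 mM/s.
v = Vmax,app·[S]/(Km,app + [S]) = 202 × 0.530/(0.366 + 0.530) = 119 mM/s.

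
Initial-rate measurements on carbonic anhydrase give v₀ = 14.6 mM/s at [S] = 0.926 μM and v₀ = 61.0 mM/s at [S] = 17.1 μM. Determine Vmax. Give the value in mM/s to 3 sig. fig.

In reciprocal form, 1/v = (Km/Vmax)·(1/[S]) + 1/Vmax. The two points give (1/[S], 1/v) = (1.080, 0.06849) and (0.05848, 0.01639).
Slope = (0.06849 − 0.01639)/(1.080 − 0.05848) = 0.05101; intercept = 0.06849 − 0.05101×1.080 = 0.01341.
Vmax = 1/intercept = 74.6 mM/s; Km = slope × Vmax = 0.05101 × 74.6 = 3.80 μM.

74.6 mM/s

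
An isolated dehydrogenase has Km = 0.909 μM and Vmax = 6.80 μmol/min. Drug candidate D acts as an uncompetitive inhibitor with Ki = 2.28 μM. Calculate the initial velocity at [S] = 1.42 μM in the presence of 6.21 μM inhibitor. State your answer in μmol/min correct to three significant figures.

α = 1 + [I]/Ki = 1 + 6.21/2.28 = 3.724.
For an uncompetitive inhibitor, both parameters are divided by α, giving Vmax/α and Km/α: Km,app = 0.244 μM, Vmax,app = 1.83 μmol/min.
v = Vmax,app·[S]/(Km,app + [S]) = 1.83 × 1.42/(0.244 + 1.42) = 1.56 μmol/min.

1.56 μmol/min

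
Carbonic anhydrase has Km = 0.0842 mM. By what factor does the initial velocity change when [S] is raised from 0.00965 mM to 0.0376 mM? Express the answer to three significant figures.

The fractional saturations are [S]/(Km+[S]) = 0.00965/0.09385 = 0.1028 and 0.0376/0.1218 = 0.3087.
v₂/v₁ is just their ratio: 0.3087/0.1028 = 3.00.

3.00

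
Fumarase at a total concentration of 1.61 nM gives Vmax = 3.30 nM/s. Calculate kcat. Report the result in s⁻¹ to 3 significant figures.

2.05 s⁻¹

kcat = Vmax/[E]total = 3.30 nM/s / 1.61 nM = 2.05 s⁻¹.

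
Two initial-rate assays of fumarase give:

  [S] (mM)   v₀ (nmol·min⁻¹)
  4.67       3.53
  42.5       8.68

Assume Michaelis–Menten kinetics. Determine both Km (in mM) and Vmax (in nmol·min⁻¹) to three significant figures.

Km = 9.34 mM; Vmax = 10.6 nmol·min⁻¹

In reciprocal form, 1/v = (Km/Vmax)·(1/[S]) + 1/Vmax. The two points give (1/[S], 1/v) = (0.2141, 0.2833) and (0.02353, 0.1152).
Slope = (0.2833 − 0.1152)/(0.2141 − 0.02353) = 0.8818; intercept = 0.2833 − 0.8818×0.2141 = 0.09446.
Vmax = 1/intercept = 10.6 nmol·min⁻¹; Km = slope × Vmax = 0.8818 × 10.6 = 9.34 mM.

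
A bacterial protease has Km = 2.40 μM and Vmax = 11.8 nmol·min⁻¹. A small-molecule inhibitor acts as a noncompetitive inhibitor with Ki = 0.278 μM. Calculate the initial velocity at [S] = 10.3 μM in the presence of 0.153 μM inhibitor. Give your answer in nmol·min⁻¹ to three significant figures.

6.17 nmol·min⁻¹

With α = 1 + [I]/Ki = 1 + 0.153/0.278 = 1.550, the noncompetitive rate law is v = (Vmax/α)·[S] / (Km + [S]).
v = (11.8/1.550)×10.3 / (2.40 + 10.3) = 78.39/12.70 = 6.17 nmol·min⁻¹.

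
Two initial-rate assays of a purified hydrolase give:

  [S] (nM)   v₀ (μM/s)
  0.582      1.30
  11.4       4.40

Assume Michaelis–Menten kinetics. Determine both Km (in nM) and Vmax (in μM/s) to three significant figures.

In reciprocal form, 1/v = (Km/Vmax)·(1/[S]) + 1/Vmax. The two points give (1/[S], 1/v) = (1.718, 0.7692) and (0.08772, 0.2273).
Slope = (0.7692 − 0.2273)/(1.718 − 0.08772) = 0.3324; intercept = 0.7692 − 0.3324×1.718 = 0.1981.
Vmax = 1/intercept = 5.05 μM/s; Km = slope × Vmax = 0.3324 × 5.05 = 1.68 nM.

Km = 1.68 nM; Vmax = 5.05 μM/s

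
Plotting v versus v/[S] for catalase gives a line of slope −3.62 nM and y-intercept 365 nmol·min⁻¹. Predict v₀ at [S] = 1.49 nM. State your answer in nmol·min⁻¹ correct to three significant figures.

In the Eadie–Hofstee form v = Vmax − Km·(v/[S]), the slope is −Km and the intercept is Vmax, so Km = 3.62 nM and Vmax = 365 nmol·min⁻¹.
v = 365 × 1.49/(3.62 + 1.49) = 106 nmol·min⁻¹.

106 nmol·min⁻¹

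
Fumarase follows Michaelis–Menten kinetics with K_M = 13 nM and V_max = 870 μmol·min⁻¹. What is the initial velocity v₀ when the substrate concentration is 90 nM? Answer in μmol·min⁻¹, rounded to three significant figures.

760 μmol·min⁻¹

v = Vmax·[S]/(Km + [S]) = 870 × 90 / (13 + 90)
  = 78300 / 103.0 = 760 μmol·min⁻¹.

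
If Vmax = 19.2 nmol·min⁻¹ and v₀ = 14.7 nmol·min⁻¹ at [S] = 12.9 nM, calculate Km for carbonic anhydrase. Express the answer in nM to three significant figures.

3.95 nM

v/Vmax = 14.7/19.2 = 0.7656 = [S]/(Km+[S]).
So Km + [S] = [S]/0.7656 = 16.85 nM, giving Km = 16.85 − 12.9 = 3.95 nM.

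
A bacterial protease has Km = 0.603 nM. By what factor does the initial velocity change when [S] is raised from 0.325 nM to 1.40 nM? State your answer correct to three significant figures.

2.00

The fractional saturations are [S]/(Km+[S]) = 0.325/0.9280 = 0.3502 and 1.40/2.003 = 0.6990.
v₂/v₁ is just their ratio: 0.6990/0.3502 = 2.00.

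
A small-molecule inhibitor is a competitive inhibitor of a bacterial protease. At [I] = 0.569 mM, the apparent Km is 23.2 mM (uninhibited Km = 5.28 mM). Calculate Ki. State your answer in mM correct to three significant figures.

0.168 mM

Competitive: Km,app = α·Km with α = 1 + [I]/Ki.
α = Km,app/Km = 23.2/5.28 = 4.394.
Since α = 1 + [I]/Ki, [I]/Ki = 4.394 − 1 = 3.394 and Ki = 0.569/3.394 = 0.168 mM.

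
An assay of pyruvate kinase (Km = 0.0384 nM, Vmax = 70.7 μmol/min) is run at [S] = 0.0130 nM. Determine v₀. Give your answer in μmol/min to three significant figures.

[S]/(Km+[S]) = 0.0130/0.05140 = 0.2529, the fractional saturation.
v = 0.2529 × Vmax = 0.2529 × 70.7 = 17.9 μmol/min.

17.9 μmol/min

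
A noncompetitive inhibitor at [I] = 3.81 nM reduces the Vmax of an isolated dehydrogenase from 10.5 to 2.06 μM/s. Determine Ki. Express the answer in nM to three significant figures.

0.930 nM

Noncompetitive: Vmax,app = Vmax/α with α = 1 + [I]/Ki.
α = Vmax/Vmax,app = 10.5/2.06 = 5.097.
Since α = 1 + [I]/Ki, [I]/Ki = 5.097 − 1 = 4.097 and Ki = 3.81/4.097 = 0.930 nM.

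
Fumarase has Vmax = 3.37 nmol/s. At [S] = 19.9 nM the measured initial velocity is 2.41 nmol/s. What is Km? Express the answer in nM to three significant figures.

v/Vmax = 2.41/3.37 = 0.7151 = [S]/(Km+[S]).
So Km + [S] = [S]/0.7151 = 27.83 nM, giving Km = 27.83 − 19.9 = 7.93 nM.

7.93 nM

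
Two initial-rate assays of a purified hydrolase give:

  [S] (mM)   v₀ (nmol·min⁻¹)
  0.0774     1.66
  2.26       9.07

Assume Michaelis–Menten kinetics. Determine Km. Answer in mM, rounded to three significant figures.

In reciprocal form, 1/v = (Km/Vmax)·(1/[S]) + 1/Vmax. The two points give (1/[S], 1/v) = (12.92, 0.6024) and (0.4425, 0.1103).
Slope = (0.6024 − 0.1103)/(12.92 − 0.4425) = 0.03944; intercept = 0.6024 − 0.03944×12.92 = 0.09280.
Vmax = 1/intercept = 10.8 nmol·min⁻¹; Km = slope × Vmax = 0.03944 × 10.8 = 0.425 mM.

0.425 mM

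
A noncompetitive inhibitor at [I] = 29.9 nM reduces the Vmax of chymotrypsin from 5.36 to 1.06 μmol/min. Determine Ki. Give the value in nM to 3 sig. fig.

7.37 nM

Noncompetitive: Vmax,app = Vmax/α with α = 1 + [I]/Ki.
α = Vmax/Vmax,app = 5.36/1.06 = 5.057.
Since α = 1 + [I]/Ki, [I]/Ki = 5.057 − 1 = 4.057 and Ki = 29.9/4.057 = 7.37 nM.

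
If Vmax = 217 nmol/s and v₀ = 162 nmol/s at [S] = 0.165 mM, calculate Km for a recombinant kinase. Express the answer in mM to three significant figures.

0.0560 mM

v/Vmax = 162/217 = 0.7465 = [S]/(Km+[S]).
So Km + [S] = [S]/0.7465 = 0.2210 mM, giving Km = 0.2210 − 0.165 = 0.0560 mM.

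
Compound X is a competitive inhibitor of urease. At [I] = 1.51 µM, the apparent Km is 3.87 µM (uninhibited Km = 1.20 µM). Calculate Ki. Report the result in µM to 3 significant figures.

Competitive: Km,app = α·Km with α = 1 + [I]/Ki.
α = Km,app/Km = 3.87/1.20 = 3.225.
Ki = [I]/(α − 1) = 1.51/2.225 = 0.679 µM.

0.679 µM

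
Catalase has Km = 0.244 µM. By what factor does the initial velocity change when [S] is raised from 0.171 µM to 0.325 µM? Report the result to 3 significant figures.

Since Vmax cancels, v₂/v₁ = [S]₂(Km+[S]₁) / [S]₁(Km+[S]₂).
= 0.325×(0.244+0.171) / (0.171×(0.244+0.325)) = 0.1349/0.09730 = 1.39.

1.39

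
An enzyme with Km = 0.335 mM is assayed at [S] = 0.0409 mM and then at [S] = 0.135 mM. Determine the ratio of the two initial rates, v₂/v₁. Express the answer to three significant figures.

The fractional saturations are [S]/(Km+[S]) = 0.0409/0.3759 = 0.1088 and 0.135/0.4700 = 0.2872.
v₂/v₁ is just their ratio: 0.2872/0.1088 = 2.64.

2.64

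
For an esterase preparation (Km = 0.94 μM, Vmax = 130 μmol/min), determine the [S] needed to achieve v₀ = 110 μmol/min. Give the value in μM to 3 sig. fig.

Rearranging v = Vmax[S]/(Km+[S]) gives [S] = Km·v/(Vmax − v).
[S] = 0.94 × 110 / (130 − 110) = 103.4/20.00 = 5.17 μM.

5.17 μM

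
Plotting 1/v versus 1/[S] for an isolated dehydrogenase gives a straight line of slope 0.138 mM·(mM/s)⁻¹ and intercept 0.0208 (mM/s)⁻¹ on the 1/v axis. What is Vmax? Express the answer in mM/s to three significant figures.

The y-intercept of a Lineweaver–Burk plot equals 1/Vmax, so Vmax = 1/0.0208 = 48.1 mM/s.

48.1 mM/s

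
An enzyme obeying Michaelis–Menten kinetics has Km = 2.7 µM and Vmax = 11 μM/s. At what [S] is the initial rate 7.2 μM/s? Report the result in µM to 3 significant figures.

5.12 µM

Rearranging v = Vmax[S]/(Km+[S]) gives [S] = Km·v/(Vmax − v).
[S] = 2.7 × 7.2 / (11 − 7.2) = 19.44/3.800 = 5.12 µM.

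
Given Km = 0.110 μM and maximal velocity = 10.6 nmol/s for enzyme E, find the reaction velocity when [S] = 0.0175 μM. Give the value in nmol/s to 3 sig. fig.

v = Vmax·[S]/(Km + [S]) = 10.6 × 0.0175 / (0.110 + 0.0175)
  = 0.1855 / 0.1275 = 1.45 nmol/s.

1.45 nmol/s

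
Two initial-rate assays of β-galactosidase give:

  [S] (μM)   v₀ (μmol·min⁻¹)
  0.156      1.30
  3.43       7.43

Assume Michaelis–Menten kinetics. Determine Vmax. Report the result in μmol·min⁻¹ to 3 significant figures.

From v = Vmax[S]/(Km+[S]), each point gives Vmax = v(Km+[S])/[S].
Equating: 1.30(Km+0.156)/0.156 = 7.43(Km+3.43)/3.43.
8.333·Km + 1.30 = 2.166·Km + 7.43, so (8.333 − 2.166)·Km = 7.43 − 1.30.
Km = 6.130/6.167 = 0.994 μM; then Vmax = 1.30(0.994+0.156)/0.156 = 9.58 μmol·min⁻¹.

9.58 μmol·min⁻¹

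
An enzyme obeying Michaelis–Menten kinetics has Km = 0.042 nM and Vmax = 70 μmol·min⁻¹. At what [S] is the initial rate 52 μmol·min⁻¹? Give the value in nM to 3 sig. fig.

Rearranging v = Vmax[S]/(Km+[S]) gives [S] = Km·v/(Vmax − v).
[S] = 0.042 × 52 / (70 − 52) = 2.184/18.00 = 0.121 nM.

0.121 nM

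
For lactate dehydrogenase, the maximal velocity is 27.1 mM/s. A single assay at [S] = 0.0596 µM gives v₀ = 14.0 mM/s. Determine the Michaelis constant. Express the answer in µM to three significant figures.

From v = Vmax[S]/(Km+[S]), Km = [S](Vmax − v)/v.
Km = 0.0596 × (27.1 − 14.0) / 14.0 = 0.7808/14.0 = 0.0558 µM.

0.0558 µM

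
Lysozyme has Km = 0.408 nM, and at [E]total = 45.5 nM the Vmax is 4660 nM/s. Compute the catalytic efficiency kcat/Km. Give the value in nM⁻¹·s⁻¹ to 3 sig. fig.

251 nM⁻¹·s⁻¹

kcat = Vmax/[E]total = 4660/45.5 = 102 s⁻¹.
kcat/Km = 102/0.408 = 251 nM⁻¹·s⁻¹.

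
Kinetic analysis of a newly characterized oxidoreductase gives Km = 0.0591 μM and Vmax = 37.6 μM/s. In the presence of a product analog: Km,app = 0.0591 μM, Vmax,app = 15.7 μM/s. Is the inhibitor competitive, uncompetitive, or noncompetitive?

noncompetitive

Vmax decreases (37.6 → 15.7 μM/s) while Km is unchanged — pure noncompetitive inhibition.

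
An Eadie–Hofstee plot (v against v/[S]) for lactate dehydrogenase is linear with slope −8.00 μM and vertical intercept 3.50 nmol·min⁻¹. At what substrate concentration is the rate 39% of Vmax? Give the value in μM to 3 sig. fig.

The Eadie–Hofstee slope gives Km = 8.00 μM (slope = −Km).
v/Vmax = [S]/(Km+[S]) = 0.39 ⇒ [S] = Km·0.39/(1−0.39) = 8.00 × 0.6393 = 5.11 μM.

5.11 μM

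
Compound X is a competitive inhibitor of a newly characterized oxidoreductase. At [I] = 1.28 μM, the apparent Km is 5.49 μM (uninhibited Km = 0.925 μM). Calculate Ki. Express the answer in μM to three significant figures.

Competitive: Km,app = α·Km with α = 1 + [I]/Ki.
α = Km,app/Km = 5.49/0.925 = 5.935.
Ki = [I]/(α − 1) = 1.28/4.935 = 0.259 μM.

0.259 μM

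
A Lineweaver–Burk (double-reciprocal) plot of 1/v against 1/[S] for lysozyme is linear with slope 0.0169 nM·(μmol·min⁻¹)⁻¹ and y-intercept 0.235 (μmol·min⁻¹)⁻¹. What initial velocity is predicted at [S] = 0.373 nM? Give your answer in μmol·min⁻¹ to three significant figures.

3.57 μmol·min⁻¹

The y-intercept is 1/Vmax, so Vmax = 1/0.235 = 4.26 μmol·min⁻¹.
The slope is Km/Vmax, so Km = 0.0169 × 4.26 = 0.0719 nM.
Then v = 4.26 × 0.373/(0.0719 + 0.373) = 3.57 μmol·min⁻¹.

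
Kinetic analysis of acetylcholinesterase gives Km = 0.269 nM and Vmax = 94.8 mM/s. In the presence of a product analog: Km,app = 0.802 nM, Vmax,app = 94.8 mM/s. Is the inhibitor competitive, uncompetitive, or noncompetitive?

Km increases (0.269 → 0.802 nM) while Vmax is unchanged — the hallmark of competitive inhibition.

competitive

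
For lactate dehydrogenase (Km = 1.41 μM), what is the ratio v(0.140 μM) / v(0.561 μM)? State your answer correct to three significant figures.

The fractional saturations are [S]/(Km+[S]) = 0.561/1.971 = 0.2846 and 0.140/1.550 = 0.09032.
v₂/v₁ is just their ratio: 0.09032/0.2846 = 0.317.

0.317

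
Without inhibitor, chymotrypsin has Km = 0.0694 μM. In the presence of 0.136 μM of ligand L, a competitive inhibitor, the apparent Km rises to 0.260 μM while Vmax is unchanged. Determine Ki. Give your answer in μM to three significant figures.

0.0495 μM

Competitive: Km,app = α·Km with α = 1 + [I]/Ki.
α = Km,app/Km = 0.260/0.0694 = 3.746.
Since α = 1 + [I]/Ki, [I]/Ki = 3.746 − 1 = 2.746 and Ki = 0.136/2.746 = 0.0495 μM.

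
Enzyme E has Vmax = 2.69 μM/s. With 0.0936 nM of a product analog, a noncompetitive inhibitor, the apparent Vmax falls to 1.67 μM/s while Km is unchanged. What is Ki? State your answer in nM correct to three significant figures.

0.153 nM

Noncompetitive: Vmax,app = Vmax/α with α = 1 + [I]/Ki.
α = Vmax/Vmax,app = 2.69/1.67 = 1.611.
Since α = 1 + [I]/Ki, [I]/Ki = 1.611 − 1 = 0.6108 and Ki = 0.0936/0.6108 = 0.153 nM.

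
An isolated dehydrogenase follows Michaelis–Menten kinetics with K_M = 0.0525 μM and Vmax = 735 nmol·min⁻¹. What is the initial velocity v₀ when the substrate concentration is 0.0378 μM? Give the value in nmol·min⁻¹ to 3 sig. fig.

308 nmol·min⁻¹

v = Vmax·[S]/(Km + [S]) = 735 × 0.0378 / (0.0525 + 0.0378)
  = 27.78 / 0.09030 = 308 nmol·min⁻¹.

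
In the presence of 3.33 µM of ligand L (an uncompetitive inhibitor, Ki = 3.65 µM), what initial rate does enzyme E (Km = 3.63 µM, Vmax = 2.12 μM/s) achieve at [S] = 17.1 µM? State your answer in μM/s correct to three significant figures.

α = 1 + [I]/Ki = 1 + 3.33/3.65 = 1.912.
For an uncompetitive inhibitor, both parameters are divided by α, giving Vmax/α and Km/α: Km,app = 1.90 µM, Vmax,app = 1.11 μM/s.
v = Vmax,app·[S]/(Km,app + [S]) = 1.11 × 17.1/(1.90 + 17.1) = 0.998 μM/s.

0.998 μM/s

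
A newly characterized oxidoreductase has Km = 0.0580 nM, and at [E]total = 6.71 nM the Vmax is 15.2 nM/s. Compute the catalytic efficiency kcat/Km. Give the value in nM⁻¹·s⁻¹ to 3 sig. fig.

kcat = Vmax/[E]total = 15.2/6.71 = 2.27 s⁻¹.
kcat/Km = 2.27/0.0580 = 39.1 nM⁻¹·s⁻¹.

39.1 nM⁻¹·s⁻¹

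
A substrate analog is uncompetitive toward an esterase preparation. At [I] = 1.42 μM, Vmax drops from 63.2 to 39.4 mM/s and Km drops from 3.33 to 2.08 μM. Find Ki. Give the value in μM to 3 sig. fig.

Uncompetitive: Vmax,app = Vmax/α (and Km,app = Km/α) with α = 1 + [I]/Ki.
α = Vmax/Vmax,app = 63.2/39.4 = 1.604.
Ki = [I]/(α − 1) = 1.42/0.6041 = 2.35 μM.

2.35 μM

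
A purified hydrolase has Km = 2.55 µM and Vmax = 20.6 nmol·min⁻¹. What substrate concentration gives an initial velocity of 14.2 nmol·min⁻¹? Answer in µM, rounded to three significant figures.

Rearranging v = Vmax[S]/(Km+[S]) gives [S] = Km·v/(Vmax − v).
[S] = 2.55 × 14.2 / (20.6 − 14.2) = 36.21/6.400 = 5.66 µM.

5.66 µM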